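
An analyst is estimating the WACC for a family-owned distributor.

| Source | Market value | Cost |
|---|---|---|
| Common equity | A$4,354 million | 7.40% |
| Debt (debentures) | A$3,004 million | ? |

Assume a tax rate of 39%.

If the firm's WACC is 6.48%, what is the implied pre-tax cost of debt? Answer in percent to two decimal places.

Total capital V = 4354 + 3004 = 7358.
Equity weight = 4354/7358 = 0.5917.
Debentures weight = 3004/7358 = 0.4083.
Equity contribution = 0.5917 × 7.4% = 4.3789%.
Remaining for debt = 6.48% − 4.3789% = 2.1011%.
Rd × (1 − 39%) × 0.4083 = 2.1011%  ⇒  Rd = 8.4370%.

8.44%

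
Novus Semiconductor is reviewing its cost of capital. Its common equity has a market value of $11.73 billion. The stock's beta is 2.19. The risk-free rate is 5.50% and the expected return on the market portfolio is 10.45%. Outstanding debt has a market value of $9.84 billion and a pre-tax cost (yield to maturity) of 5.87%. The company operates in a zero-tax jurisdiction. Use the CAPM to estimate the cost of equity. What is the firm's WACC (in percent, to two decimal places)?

11.56%

Market risk premium = 10.45% − 5.5% = 4.95%.
Cost of equity via CAPM: Re = 5.5% + 2.19 × 4.95% = 16.3405%.
Total capital V = 11.73 + 9.84 = 21.57.
Equity: weight = 11.73/21.57 = 0.5438; cost = 16.3405%.
Debt: weight = 9.84/21.57 = 0.4562; after-tax cost = 5.87% × (1 − 0%) = 5.8700%.
WACC = 0.5438 × 16.3405% + 0.4562 × 5.8700% = 11.5640%.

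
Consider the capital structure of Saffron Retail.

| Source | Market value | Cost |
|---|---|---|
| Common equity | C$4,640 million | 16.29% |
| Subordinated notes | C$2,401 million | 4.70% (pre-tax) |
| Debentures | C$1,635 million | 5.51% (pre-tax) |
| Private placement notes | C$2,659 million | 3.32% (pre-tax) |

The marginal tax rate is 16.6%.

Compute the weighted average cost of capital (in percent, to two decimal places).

8.81%

Total capital V = 4640 + 2401 + 1635 + 2659 = 11335.
Equity: weight = 4640/11335 = 0.4094; cost = 16.29%.
Subordinated notes: weight = 2401/11335 = 0.2118; after-tax cost = 4.7% × (1 − 16.6%) = 3.9198%.
Debentures: weight = 1635/11335 = 0.1442; after-tax cost = 5.51% × (1 − 16.6%) = 4.5953%.
Private placement notes: weight = 2659/11335 = 0.2346; after-tax cost = 3.32% × (1 − 16.6%) = 2.7689%.
WACC = 0.4094 × 16.2900% + 0.2118 × 3.9198% + 0.1442 × 4.5953% + 0.2346 × 2.7689% = 8.8110%.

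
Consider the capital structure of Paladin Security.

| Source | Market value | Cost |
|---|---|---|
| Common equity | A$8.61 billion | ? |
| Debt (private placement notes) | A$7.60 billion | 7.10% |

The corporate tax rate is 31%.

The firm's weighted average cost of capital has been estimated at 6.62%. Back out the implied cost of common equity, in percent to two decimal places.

Total capital V = 8.61 + 7.6 = 16.21.
Equity weight = 8.61/16.21 = 0.5312.
Private placement notes weight = 7.6/16.21 = 0.4688.
Debt contribution = 0.4688 × 7.1% × (1 − 31%) = 2.2969%.
Required equity contribution = 6.62% − 2.2969% = 4.3231%.
Re = 4.3231% / 0.5312 = 8.1391%.

8.14%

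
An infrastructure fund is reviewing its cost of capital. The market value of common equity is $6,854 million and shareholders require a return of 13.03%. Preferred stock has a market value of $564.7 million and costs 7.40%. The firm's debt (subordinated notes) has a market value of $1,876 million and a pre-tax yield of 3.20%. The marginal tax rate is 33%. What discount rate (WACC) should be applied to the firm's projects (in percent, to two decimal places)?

10.49%

Total capital V = 6854 + 564.7 + 1876 = 9294.7.
Equity: weight = 6854/9294.7 = 0.7374; cost = 13.03%.
Preferred: weight = 564.7/9294.7 = 0.0608; cost = 7.4%.
Subordinated notes: weight = 1876/9294.7 = 0.2018; after-tax cost = 3.2% × (1 − 33%) = 2.1440%.
WACC = 0.7374 × 13.0300% + 0.0608 × 7.4000% + 0.2018 × 2.1440% = 10.4908%.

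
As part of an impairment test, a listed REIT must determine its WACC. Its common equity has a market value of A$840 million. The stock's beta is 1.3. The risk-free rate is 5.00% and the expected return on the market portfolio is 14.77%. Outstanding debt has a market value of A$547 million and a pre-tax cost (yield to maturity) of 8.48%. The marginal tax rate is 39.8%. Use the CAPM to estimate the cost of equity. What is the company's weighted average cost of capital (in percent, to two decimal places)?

Market risk premium = 14.77% − 5.0% = 9.77%.
Cost of equity via CAPM: Re = 5.0% + 1.3 × 9.77% = 17.7010%.
Total capital V = 840 + 547 = 1387.
Equity: weight = 840/1387 = 0.6056; cost = 17.701%.
Debt: weight = 547/1387 = 0.3944; after-tax cost = 8.48% × (1 − 39.8%) = 5.1050%.
WACC = 0.6056 × 17.7010% + 0.3944 × 5.1050% = 12.7334%.

12.73%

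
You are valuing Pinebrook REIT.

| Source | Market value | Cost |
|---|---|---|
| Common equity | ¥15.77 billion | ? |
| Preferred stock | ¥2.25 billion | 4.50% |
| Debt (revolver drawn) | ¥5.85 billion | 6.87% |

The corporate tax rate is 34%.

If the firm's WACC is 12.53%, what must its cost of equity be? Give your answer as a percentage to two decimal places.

16.64%

Total capital V = 15.77 + 2.25 + 5.85 = 23.87.
Equity weight = 15.77/23.87 = 0.6607.
Preferred weight = 2.25/23.87 = 0.0943.
Revolver drawn weight = 5.85/23.87 = 0.2451.
Debt contribution = 0.2451 × 6.87% × (1 − 34%) = 1.1112%.
Preferred contribution = 0.0943 × 4.5% = 0.4242%.
Required equity contribution = 12.53% − 1.5354% = 10.9946%.
Re = 10.9946% / 0.6607 = 16.6418%.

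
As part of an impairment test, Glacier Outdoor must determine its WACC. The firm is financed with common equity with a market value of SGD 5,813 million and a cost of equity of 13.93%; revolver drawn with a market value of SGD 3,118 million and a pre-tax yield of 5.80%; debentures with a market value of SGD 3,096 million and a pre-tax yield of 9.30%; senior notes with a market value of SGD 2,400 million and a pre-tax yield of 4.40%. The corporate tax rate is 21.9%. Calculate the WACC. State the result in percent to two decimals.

Total capital V = 5813 + 3118 + 3096 + 2400 = 14427.
Equity: weight = 5813/14427 = 0.4029; cost = 13.93%.
Revolver drawn: weight = 3118/14427 = 0.2161; after-tax cost = 5.8% × (1 − 21.9%) = 4.5298%.
Debentures: weight = 3096/14427 = 0.2146; after-tax cost = 9.3% × (1 − 21.9%) = 7.2633%.
Senior notes: weight = 2400/14427 = 0.1664; after-tax cost = 4.4% × (1 − 21.9%) = 3.4364%.
WACC = 0.4029 × 13.9300% + 0.2161 × 4.5298% + 0.2146 × 7.2633% + 0.1664 × 3.4364% = 8.7221%.

8.72%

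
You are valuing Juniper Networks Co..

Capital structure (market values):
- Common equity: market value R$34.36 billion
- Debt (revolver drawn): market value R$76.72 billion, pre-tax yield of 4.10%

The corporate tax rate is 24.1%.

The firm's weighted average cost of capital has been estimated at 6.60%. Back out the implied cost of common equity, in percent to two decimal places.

14.39%

Total capital V = 34.36 + 76.72 = 111.08.
Equity weight = 34.36/111.08 = 0.3093.
Revolver drawn weight = 76.72/111.08 = 0.6907.
Debt contribution = 0.6907 × 4.1% × (1 − 24.1%) = 2.1493%.
Required equity contribution = 6.6% − 2.1493% = 4.4507%.
Re = 4.4507% / 0.3093 = 14.3883%.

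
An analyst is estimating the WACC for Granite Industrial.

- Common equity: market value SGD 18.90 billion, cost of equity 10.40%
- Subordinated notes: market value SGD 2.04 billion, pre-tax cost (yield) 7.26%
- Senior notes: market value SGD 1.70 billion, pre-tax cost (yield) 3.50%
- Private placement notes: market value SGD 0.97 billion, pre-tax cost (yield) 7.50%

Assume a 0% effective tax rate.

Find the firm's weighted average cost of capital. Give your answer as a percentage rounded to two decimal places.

9.51%

Total capital V = 18.9 + 2.04 + 1.7 + 0.97 = 23.61.
Equity: weight = 18.9/23.61 = 0.8005; cost = 10.4%.
Subordinated notes: weight = 2.04/23.61 = 0.0864; after-tax cost = 7.26% × (1 − 0%) = 7.2600%.
Senior notes: weight = 1.7/23.61 = 0.0720; after-tax cost = 3.5% × (1 − 0%) = 3.5000%.
Private placement notes: weight = 0.97/23.61 = 0.0411; after-tax cost = 7.5% × (1 − 0%) = 7.5000%.
WACC = 0.8005 × 10.4000% + 0.0864 × 7.2600% + 0.0720 × 3.5000% + 0.0411 × 7.5000% = 9.5127%.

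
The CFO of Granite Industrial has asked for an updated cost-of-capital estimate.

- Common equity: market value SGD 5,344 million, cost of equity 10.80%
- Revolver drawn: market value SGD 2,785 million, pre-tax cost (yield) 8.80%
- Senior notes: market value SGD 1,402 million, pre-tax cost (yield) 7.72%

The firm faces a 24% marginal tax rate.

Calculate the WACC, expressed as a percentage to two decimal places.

8.87%

Total capital V = 5344 + 2785 + 1402 = 9531.
Equity: weight = 5344/9531 = 0.5607; cost = 10.8%.
Revolver drawn: weight = 2785/9531 = 0.2922; after-tax cost = 8.8% × (1 − 24%) = 6.6880%.
Senior notes: weight = 1402/9531 = 0.1471; after-tax cost = 7.72% × (1 − 24%) = 5.8672%.
WACC = 0.5607 × 10.8000% + 0.2922 × 6.6880% + 0.1471 × 5.8672% = 8.8728%.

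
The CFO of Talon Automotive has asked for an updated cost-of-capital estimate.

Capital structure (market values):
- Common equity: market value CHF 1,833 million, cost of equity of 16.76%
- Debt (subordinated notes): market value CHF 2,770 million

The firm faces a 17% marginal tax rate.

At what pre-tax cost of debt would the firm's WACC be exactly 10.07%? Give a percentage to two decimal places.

6.80%

Total capital V = 1833 + 2770 = 4603.
Equity weight = 1833/4603 = 0.3982.
Subordinated notes weight = 2770/4603 = 0.6018.
Equity contribution = 0.3982 × 16.76% = 6.6741%.
Remaining for debt = 10.07% − 6.6741% = 3.3959%.
Rd × (1 − 17%) × 0.6018 = 3.3959%  ⇒  Rd = 6.7988%.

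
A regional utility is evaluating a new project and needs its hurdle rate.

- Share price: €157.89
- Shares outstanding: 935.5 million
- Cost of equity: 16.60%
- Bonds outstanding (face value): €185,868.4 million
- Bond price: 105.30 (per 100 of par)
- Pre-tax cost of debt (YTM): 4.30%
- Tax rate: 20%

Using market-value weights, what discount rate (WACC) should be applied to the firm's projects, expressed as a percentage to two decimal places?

9.10%

Market value of equity E = 157.89 × 935.5m = 147706.095m. Market value of debt D = 185868.4m × 105.3/100 = 195719.4252m.
Total capital V = 147706.095 + 195719.4252 = 343425.5202.
Equity: weight = 147706.095/343425.5202 = 0.4301; cost = 16.6%.
Bonds outstanding: weight = 195719.4252/343425.5202 = 0.5699; after-tax cost = 4.3% × (1 − 20%) = 3.4400%.
WACC = 0.4301 × 16.6000% + 0.5699 × 3.4400% = 9.1001%.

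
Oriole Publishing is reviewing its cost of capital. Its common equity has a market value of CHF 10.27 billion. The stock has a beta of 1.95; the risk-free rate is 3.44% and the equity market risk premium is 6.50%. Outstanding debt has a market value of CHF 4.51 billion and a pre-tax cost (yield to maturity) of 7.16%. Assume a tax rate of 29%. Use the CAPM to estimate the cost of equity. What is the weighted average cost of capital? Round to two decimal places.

12.75%

Cost of equity via CAPM: Re = 3.44% + 1.95 × 6.5% = 16.1150%.
Total capital V = 10.27 + 4.51 = 14.78.
Equity: weight = 10.27/14.78 = 0.6949; cost = 16.115%.
Debt: weight = 4.51/14.78 = 0.3051; after-tax cost = 7.16% × (1 − 29%) = 5.0836%.
WACC = 0.6949 × 16.1150% + 0.3051 × 5.0836% = 12.7489%.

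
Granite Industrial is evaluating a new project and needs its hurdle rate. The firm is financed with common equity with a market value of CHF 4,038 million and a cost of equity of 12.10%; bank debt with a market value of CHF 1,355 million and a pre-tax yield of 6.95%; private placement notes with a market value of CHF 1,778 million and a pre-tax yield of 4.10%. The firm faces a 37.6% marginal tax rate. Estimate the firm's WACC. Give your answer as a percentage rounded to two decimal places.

8.27%

Total capital V = 4038 + 1355 + 1778 = 7171.
Equity: weight = 4038/7171 = 0.5631; cost = 12.1%.
Bank debt: weight = 1355/7171 = 0.1890; after-tax cost = 6.95% × (1 − 37.6%) = 4.3368%.
Private placement notes: weight = 1778/7171 = 0.2479; after-tax cost = 4.1% × (1 − 37.6%) = 2.5584%.
WACC = 0.5631 × 12.1000% + 0.1890 × 4.3368% + 0.2479 × 2.5584% = 8.2673%.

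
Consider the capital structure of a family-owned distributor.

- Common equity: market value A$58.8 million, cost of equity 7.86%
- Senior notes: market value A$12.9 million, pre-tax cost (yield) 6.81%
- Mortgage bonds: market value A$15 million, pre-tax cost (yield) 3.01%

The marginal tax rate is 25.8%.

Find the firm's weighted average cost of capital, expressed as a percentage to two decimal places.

Total capital V = 58.8 + 12.9 + 15 = 86.7.
Equity: weight = 58.8/86.7 = 0.6782; cost = 7.86%.
Senior notes: weight = 12.9/86.7 = 0.1488; after-tax cost = 6.81% × (1 − 25.8%) = 5.0530%.
Mortgage bonds: weight = 15/86.7 = 0.1730; after-tax cost = 3.01% × (1 − 25.8%) = 2.2334%.
WACC = 0.6782 × 7.8600% + 0.1488 × 5.0530% + 0.1730 × 2.2334% = 6.4689%.

6.47%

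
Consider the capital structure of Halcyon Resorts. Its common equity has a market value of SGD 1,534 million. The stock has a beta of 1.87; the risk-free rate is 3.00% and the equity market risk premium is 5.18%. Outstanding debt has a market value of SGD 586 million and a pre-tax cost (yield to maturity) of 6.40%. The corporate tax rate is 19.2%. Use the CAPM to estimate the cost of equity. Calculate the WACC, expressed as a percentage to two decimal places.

10.61%

Cost of equity via CAPM: Re = 3.0% + 1.87 × 5.18% = 12.6866%.
Total capital V = 1534 + 586 = 2120.
Equity: weight = 1534/2120 = 0.7236; cost = 12.6866%.
Debt: weight = 586/2120 = 0.2764; after-tax cost = 6.4% × (1 − 19.2%) = 5.1712%.
WACC = 0.7236 × 12.6866% + 0.2764 × 5.1712% = 10.6092%.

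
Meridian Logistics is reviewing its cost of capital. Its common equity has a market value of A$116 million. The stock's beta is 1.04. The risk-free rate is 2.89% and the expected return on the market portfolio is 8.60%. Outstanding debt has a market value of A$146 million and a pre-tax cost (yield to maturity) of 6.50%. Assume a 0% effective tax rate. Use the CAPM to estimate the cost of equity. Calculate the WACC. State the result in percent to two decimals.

7.53%

Market risk premium = 8.6% − 2.89% = 5.71%.
Cost of equity via CAPM: Re = 2.89% + 1.04 × 5.71% = 8.8284%.
Total capital V = 116 + 146 = 262.
Equity: weight = 116/262 = 0.4427; cost = 8.8284%.
Debt: weight = 146/262 = 0.5573; after-tax cost = 6.5% × (1 − 0%) = 6.5000%.
WACC = 0.4427 × 8.8284% + 0.5573 × 6.5000% = 7.5309%.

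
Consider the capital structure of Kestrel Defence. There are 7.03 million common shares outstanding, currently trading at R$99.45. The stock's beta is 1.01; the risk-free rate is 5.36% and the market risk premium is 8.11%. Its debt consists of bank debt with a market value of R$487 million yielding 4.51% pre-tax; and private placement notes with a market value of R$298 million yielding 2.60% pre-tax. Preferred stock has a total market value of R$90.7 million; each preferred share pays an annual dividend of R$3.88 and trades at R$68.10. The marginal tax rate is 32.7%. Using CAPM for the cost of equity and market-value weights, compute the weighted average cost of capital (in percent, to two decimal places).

Cost of equity via CAPM: Re = 5.36% + 1.01 × 8.11% = 13.5511%.
Cost of preferred: Rp = 3.88 / 68.1 = 5.6975%.
Market value of equity E = 99.45 × 7.03m = 699.1335m.
Total capital V = 699.1335 + 90.7 + 487 + 298 = 1574.8335.
Equity: weight = 699.1335/1574.8335 = 0.4439; cost = 13.5511%.
Preferred: weight = 90.7/1574.8335 = 0.0576; cost = 5.6975%.
Bank debt: weight = 487/1574.8335 = 0.3092; after-tax cost = 4.51% × (1 − 32.7%) = 3.0352%.
Private placement notes: weight = 298/1574.8335 = 0.1892; after-tax cost = 2.6% × (1 − 32.7%) = 1.7498%.
WACC = 0.4439 × 13.5511% + 0.0576 × 5.6975% + 0.3092 × 3.0352% + 0.1892 × 1.7498% = 7.6138%.

7.61%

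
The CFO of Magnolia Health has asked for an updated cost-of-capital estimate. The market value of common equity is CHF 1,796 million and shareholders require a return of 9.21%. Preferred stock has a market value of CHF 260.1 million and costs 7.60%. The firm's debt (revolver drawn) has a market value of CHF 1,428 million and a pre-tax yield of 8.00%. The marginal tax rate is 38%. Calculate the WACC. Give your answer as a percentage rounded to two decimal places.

7.35%

Total capital V = 1796 + 260.1 + 1428 = 3484.1.
Equity: weight = 1796/3484.1 = 0.5155; cost = 9.21%.
Preferred: weight = 260.1/3484.1 = 0.0747; cost = 7.6%.
Revolver drawn: weight = 1428/3484.1 = 0.4099; after-tax cost = 8% × (1 − 38%) = 4.9600%.
WACC = 0.5155 × 9.2100% + 0.0747 × 7.6000% + 0.4099 × 4.9600% = 7.3479%.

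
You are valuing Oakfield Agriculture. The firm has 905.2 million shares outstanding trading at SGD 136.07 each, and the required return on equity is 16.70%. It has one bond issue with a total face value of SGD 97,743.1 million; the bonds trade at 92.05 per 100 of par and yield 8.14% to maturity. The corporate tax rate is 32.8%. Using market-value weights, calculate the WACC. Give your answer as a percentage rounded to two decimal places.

11.96%

Market value of equity E = 136.07 × 905.2m = 123170.564m. Market value of debt D = 97743.1m × 92.05/100 = 89972.52355m.
Total capital V = 123170.564 + 89972.52355 = 213143.08755.
Equity: weight = 123170.564/213143.08755 = 0.5779; cost = 16.7%.
Bonds outstanding: weight = 89972.52355/213143.08755 = 0.4221; after-tax cost = 8.14% × (1 − 32.8%) = 5.4701%.
WACC = 0.5779 × 16.7000% + 0.4221 × 5.4701% = 11.9596%.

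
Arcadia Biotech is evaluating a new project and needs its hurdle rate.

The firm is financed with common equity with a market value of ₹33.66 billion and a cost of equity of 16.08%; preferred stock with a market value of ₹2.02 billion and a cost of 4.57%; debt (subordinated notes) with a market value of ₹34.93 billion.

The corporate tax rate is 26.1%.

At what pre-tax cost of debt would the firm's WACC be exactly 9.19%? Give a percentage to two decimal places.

3.81%

Total capital V = 33.66 + 2.02 + 34.93 = 70.61.
Equity weight = 33.66/70.61 = 0.4767.
Preferred weight = 2.02/70.61 = 0.0286.
Subordinated notes weight = 34.93/70.61 = 0.4947.
Equity contribution = 0.4767 × 16.08% = 7.6654%.
Preferred contribution = 0.0286 × 4.57% = 0.1307%.
Remaining for debt = 9.19% − 7.7961% = 1.3939%.
Rd × (1 − 26.1%) × 0.4947 = 1.3939%  ⇒  Rd = 3.8128%.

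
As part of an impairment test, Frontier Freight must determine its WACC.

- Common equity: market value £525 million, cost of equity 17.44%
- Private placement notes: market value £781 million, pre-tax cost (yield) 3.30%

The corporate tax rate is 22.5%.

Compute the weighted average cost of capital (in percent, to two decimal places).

8.54%

Total capital V = 525 + 781 = 1306.
Equity: weight = 525/1306 = 0.4020; cost = 17.44%.
Private placement notes: weight = 781/1306 = 0.5980; after-tax cost = 3.3% × (1 − 22.5%) = 2.5575%.
WACC = 0.4020 × 17.4400% + 0.5980 × 2.5575% = 8.5401%.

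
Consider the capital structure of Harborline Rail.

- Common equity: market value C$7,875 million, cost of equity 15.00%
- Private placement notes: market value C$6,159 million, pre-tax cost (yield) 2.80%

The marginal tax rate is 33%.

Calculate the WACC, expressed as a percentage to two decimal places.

Total capital V = 7875 + 6159 = 14034.
Equity: weight = 7875/14034 = 0.5611; cost = 15%.
Private placement notes: weight = 6159/14034 = 0.4389; after-tax cost = 2.8% × (1 − 33%) = 1.8760%.
WACC = 0.5611 × 15.0000% + 0.4389 × 1.8760% = 9.2404%.

9.24%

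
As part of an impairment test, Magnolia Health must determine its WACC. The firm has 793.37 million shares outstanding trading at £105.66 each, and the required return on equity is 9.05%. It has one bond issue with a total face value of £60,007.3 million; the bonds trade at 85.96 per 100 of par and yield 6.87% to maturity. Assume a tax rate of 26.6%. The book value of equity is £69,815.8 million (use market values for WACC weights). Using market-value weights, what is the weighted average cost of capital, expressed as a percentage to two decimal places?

Market value of equity E = 105.66 × 793.37m = 83827.4742m. Market value of debt D = 60007.3m × 85.96/100 = 51582.27508m.
Total capital V = 83827.4742 + 51582.27508 = 135409.74928.
Equity: weight = 83827.4742/135409.74928 = 0.6191; cost = 9.05%.
Bonds outstanding: weight = 51582.27508/135409.74928 = 0.3809; after-tax cost = 6.87% × (1 − 26.6%) = 5.0426%.
WACC = 0.6191 × 9.0500% + 0.3809 × 5.0426% = 7.5234%.

7.52%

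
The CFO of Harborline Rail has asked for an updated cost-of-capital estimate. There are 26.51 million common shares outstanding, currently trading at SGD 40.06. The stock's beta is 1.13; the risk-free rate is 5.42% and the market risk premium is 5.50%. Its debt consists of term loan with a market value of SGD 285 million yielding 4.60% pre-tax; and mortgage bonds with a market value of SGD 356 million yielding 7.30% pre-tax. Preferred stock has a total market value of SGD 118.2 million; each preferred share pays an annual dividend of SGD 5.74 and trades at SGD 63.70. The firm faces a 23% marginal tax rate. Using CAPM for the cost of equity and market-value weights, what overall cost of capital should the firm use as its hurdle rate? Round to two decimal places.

9.02%

Cost of equity via CAPM: Re = 5.42% + 1.13 × 5.5% = 11.6350%.
Cost of preferred: Rp = 5.74 / 63.7 = 9.0110%.
Market value of equity E = 40.06 × 26.51m = 1061.9906m.
Total capital V = 1061.9906 + 118.2 + 285 + 356 = 1821.1906.
Equity: weight = 1061.9906/1821.1906 = 0.5831; cost = 11.635%.
Preferred: weight = 118.2/1821.1906 = 0.0649; cost = 9.011%.
Term loan: weight = 285/1821.1906 = 0.1565; after-tax cost = 4.6% × (1 − 23%) = 3.5420%.
Mortgage bonds: weight = 356/1821.1906 = 0.1955; after-tax cost = 7.3% × (1 − 23%) = 5.6210%.
WACC = 0.5831 × 11.6350% + 0.0649 × 9.0110% + 0.1565 × 3.5420% + 0.1955 × 5.6210% = 9.0226%.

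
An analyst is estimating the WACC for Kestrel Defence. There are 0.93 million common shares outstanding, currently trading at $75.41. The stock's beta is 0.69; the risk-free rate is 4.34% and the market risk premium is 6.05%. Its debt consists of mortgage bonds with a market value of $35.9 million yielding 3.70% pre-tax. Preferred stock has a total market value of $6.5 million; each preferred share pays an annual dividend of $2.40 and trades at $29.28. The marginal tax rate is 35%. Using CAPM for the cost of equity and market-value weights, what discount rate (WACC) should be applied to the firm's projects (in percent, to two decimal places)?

Cost of equity via CAPM: Re = 4.34% + 0.69 × 6.05% = 8.5145%.
Cost of preferred: Rp = 2.4 / 29.28 = 8.1967%.
Market value of equity E = 75.41 × 0.93m = 70.1313m.
Total capital V = 70.1313 + 6.5 + 35.9 = 112.5313.
Equity: weight = 70.1313/112.5313 = 0.6232; cost = 8.5145%.
Preferred: weight = 6.5/112.5313 = 0.0578; cost = 8.1967%.
Mortgage bonds: weight = 35.9/112.5313 = 0.3190; after-tax cost = 3.7% × (1 − 35%) = 2.4050%.
WACC = 0.6232 × 8.5145% + 0.0578 × 8.1967% + 0.3190 × 2.4050% = 6.5471%.

6.55%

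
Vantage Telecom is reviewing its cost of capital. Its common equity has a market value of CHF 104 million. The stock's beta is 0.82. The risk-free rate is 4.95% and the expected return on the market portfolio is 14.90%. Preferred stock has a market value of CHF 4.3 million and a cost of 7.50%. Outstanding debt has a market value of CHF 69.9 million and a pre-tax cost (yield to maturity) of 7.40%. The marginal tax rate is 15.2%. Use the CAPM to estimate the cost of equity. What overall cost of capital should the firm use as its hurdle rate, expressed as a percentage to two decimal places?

10.29%

Market risk premium = 14.9% − 4.95% = 9.95%.
Cost of equity via CAPM: Re = 4.95% + 0.82 × 9.95% = 13.1090%.
Total capital V = 104 + 4.3 + 69.9 = 178.2.
Equity: weight = 104/178.2 = 0.5836; cost = 13.109%.
Preferred: weight = 4.3/178.2 = 0.0241; cost = 7.5%.
Debt: weight = 69.9/178.2 = 0.3923; after-tax cost = 7.4% × (1 − 15.2%) = 6.2752%.
WACC = 0.5836 × 13.1090% + 0.0241 × 7.5000% + 0.3923 × 6.2752% = 10.2931%.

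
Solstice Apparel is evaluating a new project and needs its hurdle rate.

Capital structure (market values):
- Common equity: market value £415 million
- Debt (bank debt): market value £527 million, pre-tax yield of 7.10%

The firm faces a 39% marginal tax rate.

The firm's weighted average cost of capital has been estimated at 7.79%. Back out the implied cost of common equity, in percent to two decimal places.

12.18%

Total capital V = 415 + 527 = 942.
Equity weight = 415/942 = 0.4406.
Bank debt weight = 527/942 = 0.5594.
Debt contribution = 0.5594 × 7.1% × (1 − 39%) = 2.4230%.
Required equity contribution = 7.79% − 2.4230% = 5.3670%.
Re = 5.3670% / 0.4406 = 12.1825%.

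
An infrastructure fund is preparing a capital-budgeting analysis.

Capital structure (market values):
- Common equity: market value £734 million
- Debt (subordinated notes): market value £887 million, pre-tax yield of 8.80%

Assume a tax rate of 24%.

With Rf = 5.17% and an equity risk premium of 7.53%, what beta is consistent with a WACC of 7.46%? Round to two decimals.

0.43

Total capital V = 734 + 887 = 1621.
Equity weight = 734/1621 = 0.4528.
Subordinated notes weight = 887/1621 = 0.5472.
Debt contribution = 0.5472 × 8.8% × (1 − 24%) = 3.6596%.
Required equity contribution = 7.46% − 3.6596% = 3.8004%  ⇒  Re = 8.3929%.
CAPM: 8.3929% = 5.17% + β × 7.53%  ⇒  β = 0.4280.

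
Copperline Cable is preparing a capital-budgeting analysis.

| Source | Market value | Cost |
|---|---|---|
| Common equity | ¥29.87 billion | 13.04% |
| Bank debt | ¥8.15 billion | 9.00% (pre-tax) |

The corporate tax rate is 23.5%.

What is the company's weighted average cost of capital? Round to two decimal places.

Total capital V = 29.87 + 8.15 = 38.02.
Equity: weight = 29.87/38.02 = 0.7856; cost = 13.04%.
Bank debt: weight = 8.15/38.02 = 0.2144; after-tax cost = 9% × (1 − 23.5%) = 6.8850%.
WACC = 0.7856 × 13.0400% + 0.2144 × 6.8850% = 11.7206%.

11.72%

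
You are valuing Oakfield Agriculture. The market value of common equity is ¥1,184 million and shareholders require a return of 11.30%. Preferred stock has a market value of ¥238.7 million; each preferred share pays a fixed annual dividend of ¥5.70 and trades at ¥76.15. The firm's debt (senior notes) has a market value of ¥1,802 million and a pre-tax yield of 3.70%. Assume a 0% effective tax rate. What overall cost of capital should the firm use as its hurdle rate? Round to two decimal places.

6.77%

Cost of preferred: Rp = 5.7 / 76.15 = 7.4852%.
Total capital V = 1184 + 238.7 + 1802 = 3224.7.
Equity: weight = 1184/3224.7 = 0.3672; cost = 11.3%.
Preferred: weight = 238.7/3224.7 = 0.0740; cost = 7.4852%.
Senior notes: weight = 1802/3224.7 = 0.5588; after-tax cost = 3.7% × (1 − 0%) = 3.7000%.
WACC = 0.3672 × 11.3000% + 0.0740 × 7.4852% + 0.5588 × 3.7000% = 6.7707%.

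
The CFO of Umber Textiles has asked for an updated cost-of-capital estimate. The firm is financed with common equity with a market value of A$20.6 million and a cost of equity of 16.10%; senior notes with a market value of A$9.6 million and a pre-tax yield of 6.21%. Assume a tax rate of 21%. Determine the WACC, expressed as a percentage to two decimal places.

Total capital V = 20.6 + 9.6 = 30.2.
Equity: weight = 20.6/30.2 = 0.6821; cost = 16.1%.
Senior notes: weight = 9.6/30.2 = 0.3179; after-tax cost = 6.21% × (1 − 21%) = 4.9059%.
WACC = 0.6821 × 16.1000% + 0.3179 × 4.9059% = 12.5416%.

12.54%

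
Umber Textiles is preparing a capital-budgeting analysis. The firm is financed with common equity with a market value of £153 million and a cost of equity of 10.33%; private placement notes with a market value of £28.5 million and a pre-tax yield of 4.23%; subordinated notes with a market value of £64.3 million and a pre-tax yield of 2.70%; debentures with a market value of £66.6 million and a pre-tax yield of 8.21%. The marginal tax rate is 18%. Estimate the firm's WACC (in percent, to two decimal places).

Total capital V = 153 + 28.5 + 64.3 + 66.6 = 312.4.
Equity: weight = 153/312.4 = 0.4898; cost = 10.33%.
Private placement notes: weight = 28.5/312.4 = 0.0912; after-tax cost = 4.23% × (1 − 18%) = 3.4686%.
Subordinated notes: weight = 64.3/312.4 = 0.2058; after-tax cost = 2.7% × (1 − 18%) = 2.2140%.
Debentures: weight = 66.6/312.4 = 0.2132; after-tax cost = 8.21% × (1 − 18%) = 6.7322%.
WACC = 0.4898 × 10.3300% + 0.0912 × 3.4686% + 0.2058 × 2.2140% + 0.2132 × 6.7322% = 7.2665%.

7.27%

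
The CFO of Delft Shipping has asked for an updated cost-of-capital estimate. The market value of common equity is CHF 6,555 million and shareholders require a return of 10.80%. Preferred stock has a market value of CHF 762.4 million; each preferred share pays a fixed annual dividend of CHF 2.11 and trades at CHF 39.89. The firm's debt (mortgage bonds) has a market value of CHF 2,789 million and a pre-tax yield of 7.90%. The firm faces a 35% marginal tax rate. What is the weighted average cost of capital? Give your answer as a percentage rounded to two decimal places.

8.82%

Cost of preferred: Rp = 2.11 / 39.89 = 5.2895%.
Total capital V = 6555 + 762.4 + 2789 = 10106.4.
Equity: weight = 6555/10106.4 = 0.6486; cost = 10.8%.
Preferred: weight = 762.4/10106.4 = 0.0754; cost = 5.2895%.
Mortgage bonds: weight = 2789/10106.4 = 0.2760; after-tax cost = 7.9% × (1 − 35%) = 5.1350%.
WACC = 0.6486 × 10.8000% + 0.0754 × 5.2895% + 0.2760 × 5.1350% = 8.8210%.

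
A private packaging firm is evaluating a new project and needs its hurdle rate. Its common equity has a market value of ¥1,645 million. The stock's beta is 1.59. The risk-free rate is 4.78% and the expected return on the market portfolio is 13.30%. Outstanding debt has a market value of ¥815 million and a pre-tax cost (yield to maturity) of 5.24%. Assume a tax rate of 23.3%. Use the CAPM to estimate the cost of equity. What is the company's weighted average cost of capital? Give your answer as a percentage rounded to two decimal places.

Market risk premium = 13.3% − 4.78% = 8.52%.
Cost of equity via CAPM: Re = 4.78% + 1.59 × 8.52% = 18.3268%.
Total capital V = 1645 + 815 = 2460.
Equity: weight = 1645/2460 = 0.6687; cost = 18.3268%.
Debt: weight = 815/2460 = 0.3313; after-tax cost = 5.24% × (1 − 23.3%) = 4.0191%.
WACC = 0.6687 × 18.3268% + 0.3313 × 4.0191% = 13.5866%.

13.59%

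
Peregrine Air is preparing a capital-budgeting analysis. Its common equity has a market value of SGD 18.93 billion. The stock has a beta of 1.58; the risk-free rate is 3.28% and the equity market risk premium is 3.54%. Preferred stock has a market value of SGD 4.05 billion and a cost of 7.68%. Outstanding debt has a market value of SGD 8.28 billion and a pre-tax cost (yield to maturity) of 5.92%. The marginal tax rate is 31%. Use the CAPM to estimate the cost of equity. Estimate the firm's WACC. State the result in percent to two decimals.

Cost of equity via CAPM: Re = 3.28% + 1.58 × 3.54% = 8.8732%.
Total capital V = 18.93 + 4.05 + 8.28 = 31.26.
Equity: weight = 18.93/31.26 = 0.6056; cost = 8.8732%.
Preferred: weight = 4.05/31.26 = 0.1296; cost = 7.68%.
Debt: weight = 8.28/31.26 = 0.2649; after-tax cost = 5.92% × (1 − 31%) = 4.0848%.
WACC = 0.6056 × 8.8732% + 0.1296 × 7.6800% + 0.2649 × 4.0848% = 7.4503%.

7.45%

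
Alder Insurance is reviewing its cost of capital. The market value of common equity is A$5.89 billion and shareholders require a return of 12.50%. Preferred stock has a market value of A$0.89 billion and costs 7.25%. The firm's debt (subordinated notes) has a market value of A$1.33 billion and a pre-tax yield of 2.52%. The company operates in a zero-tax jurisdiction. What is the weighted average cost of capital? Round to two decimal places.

10.29%

Total capital V = 5.89 + 0.89 + 1.33 = 8.11.
Equity: weight = 5.89/8.11 = 0.7263; cost = 12.5%.
Preferred: weight = 0.89/8.11 = 0.1097; cost = 7.25%.
Subordinated notes: weight = 1.33/8.11 = 0.1640; after-tax cost = 2.52% × (1 − 0%) = 2.5200%.
WACC = 0.7263 × 12.5000% + 0.1097 × 7.2500% + 0.1640 × 2.5200% = 10.2872%.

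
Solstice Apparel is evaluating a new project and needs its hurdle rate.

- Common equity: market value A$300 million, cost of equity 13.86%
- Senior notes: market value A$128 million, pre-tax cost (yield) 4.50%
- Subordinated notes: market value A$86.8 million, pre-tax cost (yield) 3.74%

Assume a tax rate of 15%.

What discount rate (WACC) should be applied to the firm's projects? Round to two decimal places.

9.56%

Total capital V = 300 + 128 + 86.8 = 514.8.
Equity: weight = 300/514.8 = 0.5828; cost = 13.86%.
Senior notes: weight = 128/514.8 = 0.2486; after-tax cost = 4.5% × (1 − 15%) = 3.8250%.
Subordinated notes: weight = 86.8/514.8 = 0.1686; after-tax cost = 3.74% × (1 − 15%) = 3.1790%.
WACC = 0.5828 × 13.8600% + 0.2486 × 3.8250% + 0.1686 × 3.1790% = 9.5640%.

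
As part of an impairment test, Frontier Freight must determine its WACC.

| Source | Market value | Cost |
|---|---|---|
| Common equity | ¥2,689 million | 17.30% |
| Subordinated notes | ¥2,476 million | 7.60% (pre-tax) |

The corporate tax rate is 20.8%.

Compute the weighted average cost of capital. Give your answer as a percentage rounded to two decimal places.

Total capital V = 2689 + 2476 = 5165.
Equity: weight = 2689/5165 = 0.5206; cost = 17.3%.
Subordinated notes: weight = 2476/5165 = 0.4794; after-tax cost = 7.6% × (1 − 20.8%) = 6.0192%.
WACC = 0.5206 × 17.3000% + 0.4794 × 6.0192% = 11.8922%.

11.89%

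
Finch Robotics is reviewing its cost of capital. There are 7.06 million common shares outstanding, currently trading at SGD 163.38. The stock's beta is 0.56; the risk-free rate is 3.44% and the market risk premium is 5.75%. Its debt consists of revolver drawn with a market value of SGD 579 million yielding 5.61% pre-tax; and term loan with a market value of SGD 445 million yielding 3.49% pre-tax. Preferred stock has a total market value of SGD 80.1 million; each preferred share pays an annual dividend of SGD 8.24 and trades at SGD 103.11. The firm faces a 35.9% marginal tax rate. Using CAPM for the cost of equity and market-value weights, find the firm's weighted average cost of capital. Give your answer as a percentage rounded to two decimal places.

Cost of equity via CAPM: Re = 3.44% + 0.56 × 5.75% = 6.6600%.
Cost of preferred: Rp = 8.24 / 103.11 = 7.9915%.
Market value of equity E = 163.38 × 7.06m = 1153.4628m.
Total capital V = 1153.4628 + 80.1 + 579 + 445 = 2257.5628.
Equity: weight = 1153.4628/2257.5628 = 0.5109; cost = 6.66%.
Preferred: weight = 80.1/2257.5628 = 0.0355; cost = 7.9915%.
Revolver drawn: weight = 579/2257.5628 = 0.2565; after-tax cost = 5.61% × (1 − 35.9%) = 3.5960%.
Term loan: weight = 445/2257.5628 = 0.1971; after-tax cost = 3.49% × (1 − 35.9%) = 2.2371%.
WACC = 0.5109 × 6.6600% + 0.0355 × 7.9915% + 0.2565 × 3.5960% + 0.1971 × 2.2371% = 5.0496%.

5.05%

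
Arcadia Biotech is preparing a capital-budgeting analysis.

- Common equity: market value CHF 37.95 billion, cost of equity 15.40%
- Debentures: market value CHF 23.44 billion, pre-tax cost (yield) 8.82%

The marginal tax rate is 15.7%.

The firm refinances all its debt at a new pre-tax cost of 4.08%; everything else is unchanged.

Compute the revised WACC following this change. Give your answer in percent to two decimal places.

After the change:
Total capital V = 37.95 + 23.44 = 61.39.
Equity: weight = 37.95/61.39 = 0.6182; cost = 15.4%.
Debentures: weight = 23.44/61.39 = 0.3818; after-tax cost = 4.08% × (1 − 15.7%) = 3.4394%.
WACC = 0.6182 × 15.4000% + 0.3818 × 3.4394% = 10.8332%.

10.83%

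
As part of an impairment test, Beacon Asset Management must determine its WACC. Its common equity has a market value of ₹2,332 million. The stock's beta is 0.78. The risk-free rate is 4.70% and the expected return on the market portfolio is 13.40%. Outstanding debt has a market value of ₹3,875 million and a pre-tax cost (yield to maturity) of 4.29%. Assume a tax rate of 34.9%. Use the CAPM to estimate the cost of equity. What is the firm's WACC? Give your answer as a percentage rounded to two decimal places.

6.06%

Market risk premium = 13.4% − 4.7% = 8.7%.
Cost of equity via CAPM: Re = 4.7% + 0.78 × 8.7% = 11.4860%.
Total capital V = 2332 + 3875 = 6207.
Equity: weight = 2332/6207 = 0.3757; cost = 11.486%.
Debt: weight = 3875/6207 = 0.6243; after-tax cost = 4.29% × (1 − 34.9%) = 2.7928%.
WACC = 0.3757 × 11.4860% + 0.6243 × 2.7928% = 6.0589%.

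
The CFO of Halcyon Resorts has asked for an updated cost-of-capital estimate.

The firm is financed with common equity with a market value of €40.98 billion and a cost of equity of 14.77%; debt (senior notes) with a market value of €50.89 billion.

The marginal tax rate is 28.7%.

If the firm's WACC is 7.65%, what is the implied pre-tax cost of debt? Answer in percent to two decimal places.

2.69%

Total capital V = 40.98 + 50.89 = 91.87.
Equity weight = 40.98/91.87 = 0.4461.
Senior notes weight = 50.89/91.87 = 0.5539.
Equity contribution = 0.4461 × 14.77% = 6.5884%.
Remaining for debt = 7.65% − 6.5884% = 1.0616%.
Rd × (1 − 28.7%) × 0.5539 = 1.0616%  ⇒  Rd = 2.6879%.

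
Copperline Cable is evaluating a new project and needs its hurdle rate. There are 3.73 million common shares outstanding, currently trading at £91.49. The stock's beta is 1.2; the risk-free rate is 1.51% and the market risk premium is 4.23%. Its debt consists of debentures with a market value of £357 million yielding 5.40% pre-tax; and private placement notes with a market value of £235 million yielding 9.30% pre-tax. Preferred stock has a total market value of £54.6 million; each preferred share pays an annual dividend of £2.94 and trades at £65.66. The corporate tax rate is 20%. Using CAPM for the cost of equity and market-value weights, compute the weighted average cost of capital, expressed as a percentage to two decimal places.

5.85%

Cost of equity via CAPM: Re = 1.51% + 1.2 × 4.23% = 6.5860%.
Cost of preferred: Rp = 2.94 / 65.66 = 4.4776%.
Market value of equity E = 91.49 × 3.73m = 341.2577m.
Total capital V = 341.2577 + 54.6 + 357 + 235 = 987.8577.
Equity: weight = 341.2577/987.8577 = 0.3455; cost = 6.586%.
Preferred: weight = 54.6/987.8577 = 0.0553; cost = 4.4776%.
Debentures: weight = 357/987.8577 = 0.3614; after-tax cost = 5.4% × (1 − 20%) = 4.3200%.
Private placement notes: weight = 235/987.8577 = 0.2379; after-tax cost = 9.3% × (1 − 20%) = 7.4400%.
WACC = 0.3455 × 6.5860% + 0.0553 × 4.4776% + 0.3614 × 4.3200% + 0.2379 × 7.4400% = 5.8537%.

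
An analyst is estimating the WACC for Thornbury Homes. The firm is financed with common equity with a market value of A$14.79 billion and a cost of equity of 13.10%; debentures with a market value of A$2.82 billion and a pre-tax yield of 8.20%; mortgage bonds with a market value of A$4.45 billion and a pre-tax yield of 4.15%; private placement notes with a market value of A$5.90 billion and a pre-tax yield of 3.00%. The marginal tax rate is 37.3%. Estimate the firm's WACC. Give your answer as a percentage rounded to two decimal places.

Total capital V = 14.79 + 2.82 + 4.45 + 5.9 = 27.96.
Equity: weight = 14.79/27.96 = 0.5290; cost = 13.1%.
Debentures: weight = 2.82/27.96 = 0.1009; after-tax cost = 8.2% × (1 − 37.3%) = 5.1414%.
Mortgage bonds: weight = 4.45/27.96 = 0.1592; after-tax cost = 4.15% × (1 − 37.3%) = 2.6021%.
Private placement notes: weight = 5.9/27.96 = 0.2110; after-tax cost = 3% × (1 − 37.3%) = 1.8810%.
WACC = 0.5290 × 13.1000% + 0.1009 × 5.1414% + 0.1592 × 2.6021% + 0.2110 × 1.8810% = 8.2591%.

8.26%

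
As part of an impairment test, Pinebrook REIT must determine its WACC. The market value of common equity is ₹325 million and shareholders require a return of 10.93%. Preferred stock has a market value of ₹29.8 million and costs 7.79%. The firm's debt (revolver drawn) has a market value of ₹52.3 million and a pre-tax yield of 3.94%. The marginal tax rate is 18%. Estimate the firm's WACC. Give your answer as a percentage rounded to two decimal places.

9.71%

Total capital V = 325 + 29.8 + 52.3 = 407.1.
Equity: weight = 325/407.1 = 0.7983; cost = 10.93%.
Preferred: weight = 29.8/407.1 = 0.0732; cost = 7.79%.
Revolver drawn: weight = 52.3/407.1 = 0.1285; after-tax cost = 3.94% × (1 − 18%) = 3.2308%.
WACC = 0.7983 × 10.9300% + 0.0732 × 7.7900% + 0.1285 × 3.2308% = 9.7110%.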